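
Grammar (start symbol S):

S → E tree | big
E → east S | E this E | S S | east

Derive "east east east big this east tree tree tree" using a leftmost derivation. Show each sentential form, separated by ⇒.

S ⇒ E tree   [S → E tree]
E tree ⇒ east S tree   [E → east S]
east S tree ⇒ east E tree tree   [S → E tree]
east E tree tree ⇒ east east S tree tree   [E → east S]
east east S tree tree ⇒ east east E tree tree tree   [S → E tree]
east east E tree tree tree ⇒ east east E this E tree tree tree   [E → E this E]
east east E this E tree tree tree ⇒ east east east S this E tree tree tree   [E → east S]
east east east S this E tree tree tree ⇒ east east east big this E tree tree tree   [S → big]
east east east big this E tree tree tree ⇒ east east east big this east tree tree tree   [E → east]

S ⇒ E tree ⇒ east S tree ⇒ east E tree tree ⇒ east east S tree tree ⇒ east east E tree tree tree ⇒ east east E this E tree tree tree ⇒ east east east S this E tree tree tree ⇒ east east east big this E tree tree tree ⇒ east east east big this east tree tree tree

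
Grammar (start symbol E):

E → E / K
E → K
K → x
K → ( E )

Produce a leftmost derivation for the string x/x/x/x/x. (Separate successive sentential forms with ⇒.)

E ⇒ E/K   [E → E / K]
E/K ⇒ E/K/K   [E → E / K]
E/K/K ⇒ E/K/K/K   [E → E / K]
E/K/K/K ⇒ E/K/K/K/K   [E → E / K]
E/K/K/K/K ⇒ K/K/K/K/K   [E → K]
K/K/K/K/K ⇒ x/K/K/K/K   [K → x]
x/K/K/K/K ⇒ x/x/K/K/K   [K → x]
x/x/K/K/K ⇒ x/x/x/K/K   [K → x]
x/x/x/K/K ⇒ x/x/x/x/K   [K → x]
x/x/x/x/K ⇒ x/x/x/x/x   [K → x]

E ⇒ E/K ⇒ E/K/K ⇒ E/K/K/K ⇒ E/K/K/K/K ⇒ K/K/K/K/K ⇒ x/K/K/K/K ⇒ x/x/K/K/K ⇒ x/x/x/K/K ⇒ x/x/x/x/K ⇒ x/x/x/x/x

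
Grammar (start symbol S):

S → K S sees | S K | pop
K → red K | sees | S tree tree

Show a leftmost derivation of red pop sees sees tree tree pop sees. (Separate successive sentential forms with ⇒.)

S ⇒ K S sees ⇒ red K S sees ⇒ red S tree tree S sees ⇒ red S K tree tree S sees ⇒ red S K K tree tree S sees ⇒ red pop K K tree tree S sees ⇒ red pop sees K tree tree S sees ⇒ red pop sees sees tree tree S sees ⇒ red pop sees sees tree tree pop sees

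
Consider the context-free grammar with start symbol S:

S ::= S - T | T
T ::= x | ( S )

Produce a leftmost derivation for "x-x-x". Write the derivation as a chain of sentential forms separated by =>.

S=>S-T=>S-T-T=>T-T-T=>x-T-T=>x-x-T=>x-x-x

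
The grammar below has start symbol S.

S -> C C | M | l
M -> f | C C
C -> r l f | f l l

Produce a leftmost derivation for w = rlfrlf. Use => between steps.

S => CC   [S -> C C]
CC => rlfC   [C -> r l f]
rlfC => rlfrlf   [C -> r l f]

S => CC => rlfC => rlfrlf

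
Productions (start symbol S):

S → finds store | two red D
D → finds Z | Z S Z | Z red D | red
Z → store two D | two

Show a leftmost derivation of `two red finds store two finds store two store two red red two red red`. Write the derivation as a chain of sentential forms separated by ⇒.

S ⇒ two red D ⇒ two red finds Z ⇒ two red finds store two D ⇒ two red finds store two finds Z ⇒ two red finds store two finds store two D ⇒ two red finds store two finds store two Z red D ⇒ two red finds store two finds store two store two D red D ⇒ two red finds store two finds store two store two red red D ⇒ two red finds store two finds store two store two red red Z red D ⇒ two red finds store two finds store two store two red red two red D ⇒ two red finds store two finds store two store two red red two red red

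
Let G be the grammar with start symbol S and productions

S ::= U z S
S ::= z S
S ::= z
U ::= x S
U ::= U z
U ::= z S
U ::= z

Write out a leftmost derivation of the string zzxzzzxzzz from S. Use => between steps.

S => zS   [S ::= z S]
zS => zzS   [S ::= z S]
zzS => zzUzS   [S ::= U z S]
zzUzS => zzxSzS   [U ::= x S]
zzxSzS => zzxzSzS   [S ::= z S]
zzxzSzS => zzxzzzS   [S ::= z]
zzxzzzS => zzxzzzUzS   [S ::= U z S]
zzxzzzUzS => zzxzzzxSzS   [U ::= x S]
zzxzzzxSzS => zzxzzzxzzS   [S ::= z]
zzxzzzxzzS => zzxzzzxzzz   [S ::= z]

S=>zS=>zzS=>zzUzS=>zzxSzS=>zzxzSzS=>zzxzzzS=>zzxzzzUzS=>zzxzzzxSzS=>zzxzzzxzzS=>zzxzzzxzzz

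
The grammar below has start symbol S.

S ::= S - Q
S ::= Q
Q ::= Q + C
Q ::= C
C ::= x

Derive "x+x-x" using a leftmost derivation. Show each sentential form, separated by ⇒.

S ⇒ S-Q   [S ::= S - Q]
S-Q ⇒ Q-Q   [S ::= Q]
Q-Q ⇒ Q+C-Q   [Q ::= Q + C]
Q+C-Q ⇒ C+C-Q   [Q ::= C]
C+C-Q ⇒ x+C-Q   [C ::= x]
x+C-Q ⇒ x+x-Q   [C ::= x]
x+x-Q ⇒ x+x-C   [Q ::= C]
x+x-C ⇒ x+x-x   [C ::= x]

S ⇒ S-Q ⇒ Q-Q ⇒ Q+C-Q ⇒ C+C-Q ⇒ x+C-Q ⇒ x+x-Q ⇒ x+x-C ⇒ x+x-x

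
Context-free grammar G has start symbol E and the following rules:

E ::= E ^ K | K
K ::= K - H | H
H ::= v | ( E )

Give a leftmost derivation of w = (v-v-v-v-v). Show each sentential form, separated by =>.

E => K   [E ::= K]
K => H   [K ::= H]
H => (E)   [H ::= ( E )]
(E) => (K)   [E ::= K]
(K) => (K-H)   [K ::= K - H]
(K-H) => (K-H-H)   [K ::= K - H]
(K-H-H) => (K-H-H-H)   [K ::= K - H]
(K-H-H-H) => (K-H-H-H-H)   [K ::= K - H]
(K-H-H-H-H) => (H-H-H-H-H)   [K ::= H]
(H-H-H-H-H) => (v-H-H-H-H)   [H ::= v]
(v-H-H-H-H) => (v-v-H-H-H)   [H ::= v]
(v-v-H-H-H) => (v-v-v-H-H)   [H ::= v]
(v-v-v-H-H) => (v-v-v-v-H)   [H ::= v]
(v-v-v-v-H) => (v-v-v-v-v)   [H ::= v]

E => K => H => (E) => (K) => (K-H) => (K-H-H) => (K-H-H-H) => (K-H-H-H-H) => (H-H-H-H-H) => (v-H-H-H-H) => (v-v-H-H-H) => (v-v-v-H-H) => (v-v-v-v-H) => (v-v-v-v-v)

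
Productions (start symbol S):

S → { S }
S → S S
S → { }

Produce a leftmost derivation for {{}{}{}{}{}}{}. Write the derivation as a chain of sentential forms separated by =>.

S => SS => {S}S => {SS}S => {SSS}S => {SSSS}S => {{}SSS}S => {{}SSSS}S => {{}{}SSS}S => {{}{}{}SS}S => {{}{}{}{}S}S => {{}{}{}{}{}}S => {{}{}{}{}{}}{}

S => SS   [S → S S]
SS => {S}S   [S → { S }]
{S}S => {SS}S   [S → S S]
{SS}S => {SSS}S   [S → S S]
{SSS}S => {SSSS}S   [S → S S]
{SSSS}S => {{}SSS}S   [S → { }]
{{}SSS}S => {{}SSSS}S   [S → S S]
{{}SSSS}S => {{}{}SSS}S   [S → { }]
{{}{}SSS}S => {{}{}{}SS}S   [S → { }]
{{}{}{}SS}S => {{}{}{}{}S}S   [S → { }]
{{}{}{}{}S}S => {{}{}{}{}{}}S   [S → { }]
{{}{}{}{}{}}S => {{}{}{}{}{}}{}   [S → { }]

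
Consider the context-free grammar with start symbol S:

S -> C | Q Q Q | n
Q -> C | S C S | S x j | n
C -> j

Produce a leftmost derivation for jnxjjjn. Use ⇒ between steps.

S ⇒ QQQ ⇒ CQQ ⇒ jQQ ⇒ jSxjQ ⇒ jnxjQ ⇒ jnxjSCS ⇒ jnxjCCS ⇒ jnxjjCS ⇒ jnxjjjS ⇒ jnxjjjn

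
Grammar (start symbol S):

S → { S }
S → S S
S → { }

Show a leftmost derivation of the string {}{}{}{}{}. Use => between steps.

S => SS => SSS => SSSS => SSSSS => {}SSSS => {}{}SSS => {}{}{}SS => {}{}{}{}S => {}{}{}{}{}

S => SS   [S → S S]
SS => SSS   [S → S S]
SSS => SSSS   [S → S S]
SSSS => SSSSS   [S → S S]
SSSSS => {}SSSS   [S → { }]
{}SSSS => {}{}SSS   [S → { }]
{}{}SSS => {}{}{}SS   [S → { }]
{}{}{}SS => {}{}{}{}S   [S → { }]
{}{}{}{}S => {}{}{}{}{}   [S → { }]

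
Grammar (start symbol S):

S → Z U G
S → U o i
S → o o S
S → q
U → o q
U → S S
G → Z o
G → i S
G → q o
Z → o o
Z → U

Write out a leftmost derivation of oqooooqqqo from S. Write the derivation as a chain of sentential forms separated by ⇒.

S ⇒ ZUG ⇒ UUG ⇒ oqUG ⇒ oqSSG ⇒ oqooSSG ⇒ oqooooSSG ⇒ oqooooqSG ⇒ oqooooqqG ⇒ oqooooqqqo

S ⇒ ZUG   [S → Z U G]
ZUG ⇒ UUG   [Z → U]
UUG ⇒ oqUG   [U → o q]
oqUG ⇒ oqSSG   [U → S S]
oqSSG ⇒ oqooSSG   [S → o o S]
oqooSSG ⇒ oqooooSSG   [S → o o S]
oqooooSSG ⇒ oqooooqSG   [S → q]
oqooooqSG ⇒ oqooooqqG   [S → q]
oqooooqqG ⇒ oqooooqqqo   [G → q o]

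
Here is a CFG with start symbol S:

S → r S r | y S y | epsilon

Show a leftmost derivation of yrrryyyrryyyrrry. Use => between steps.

S => ySy => yrSry => yrrSrry => yrrrSrrry => yrrrySyrrry => yrrryySyyrrry => yrrryyySyyyrrry => yrrryyyrSryyyrrry => yrrryyyrryyyrrry

S => ySy   [S → y S y]
ySy => yrSry   [S → r S r]
yrSry => yrrSrry   [S → r S r]
yrrSrry => yrrrSrrry   [S → r S r]
yrrrSrrry => yrrrySyrrry   [S → y S y]
yrrrySyrrry => yrrryySyyrrry   [S → y S y]
yrrryySyyrrry => yrrryyySyyyrrry   [S → y S y]
yrrryyySyyyrrry => yrrryyyrSryyyrrry   [S → r S r]
yrrryyyrSryyyrrry => yrrryyyrryyyrrry   [S → epsilon]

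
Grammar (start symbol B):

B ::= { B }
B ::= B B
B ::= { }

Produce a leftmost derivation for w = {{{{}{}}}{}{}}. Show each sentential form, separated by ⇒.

B ⇒ {B} ⇒ {BB} ⇒ {BBB} ⇒ {{B}BB} ⇒ {{{B}}BB} ⇒ {{{BB}}BB} ⇒ {{{{}B}}BB} ⇒ {{{{}{}}}BB} ⇒ {{{{}{}}}{}B} ⇒ {{{{}{}}}{}{}}

B ⇒ {B}   [B ::= { B }]
{B} ⇒ {BB}   [B ::= B B]
{BB} ⇒ {BBB}   [B ::= B B]
{BBB} ⇒ {{B}BB}   [B ::= { B }]
{{B}BB} ⇒ {{{B}}BB}   [B ::= { B }]
{{{B}}BB} ⇒ {{{BB}}BB}   [B ::= B B]
{{{BB}}BB} ⇒ {{{{}B}}BB}   [B ::= { }]
{{{{}B}}BB} ⇒ {{{{}{}}}BB}   [B ::= { }]
{{{{}{}}}BB} ⇒ {{{{}{}}}{}B}   [B ::= { }]
{{{{}{}}}{}B} ⇒ {{{{}{}}}{}{}}   [B ::= { }]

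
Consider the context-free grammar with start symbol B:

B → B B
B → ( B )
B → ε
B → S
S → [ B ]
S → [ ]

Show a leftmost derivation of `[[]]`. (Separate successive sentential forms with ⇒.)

B ⇒ BB ⇒ BBB ⇒ BBBB ⇒ BBBBB ⇒ SBBBB ⇒ [B]BBBB ⇒ [S]BBBB ⇒ [[]]BBBB ⇒ [[]]BBB ⇒ [[]]BB ⇒ [[]]B ⇒ [[]]

B ⇒ BB   [B → B B]
BB ⇒ BBB   [B → B B]
BBB ⇒ BBBB   [B → B B]
BBBB ⇒ BBBBB   [B → B B]
BBBBB ⇒ SBBBB   [B → S]
SBBBB ⇒ [B]BBBB   [S → [ B ]]
[B]BBBB ⇒ [S]BBBB   [B → S]
[S]BBBB ⇒ [[]]BBBB   [S → [ ]]
[[]]BBBB ⇒ [[]]BBB   [B → ε]
[[]]BBB ⇒ [[]]BB   [B → ε]
[[]]BB ⇒ [[]]B   [B → ε]
[[]]B ⇒ [[]]   [B → ε]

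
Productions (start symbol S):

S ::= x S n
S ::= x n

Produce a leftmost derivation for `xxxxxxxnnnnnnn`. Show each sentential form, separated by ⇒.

S ⇒ xSn   [S ::= x S n]
xSn ⇒ xxSnn   [S ::= x S n]
xxSnn ⇒ xxxSnnn   [S ::= x S n]
xxxSnnn ⇒ xxxxSnnnn   [S ::= x S n]
xxxxSnnnn ⇒ xxxxxSnnnnn   [S ::= x S n]
xxxxxSnnnnn ⇒ xxxxxxSnnnnnn   [S ::= x S n]
xxxxxxSnnnnnn ⇒ xxxxxxxnnnnnnn   [S ::= x n]

S⇒xSn⇒xxSnn⇒xxxSnnn⇒xxxxSnnnn⇒xxxxxSnnnnn⇒xxxxxxSnnnnnn⇒xxxxxxxnnnnnnn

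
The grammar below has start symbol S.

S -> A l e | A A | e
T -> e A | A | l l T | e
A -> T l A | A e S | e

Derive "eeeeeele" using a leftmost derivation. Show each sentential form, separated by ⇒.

S⇒Ale⇒AeSle⇒eeSle⇒eeAAle⇒eeAeSAle⇒eeeeSAle⇒eeeeeAle⇒eeeeeele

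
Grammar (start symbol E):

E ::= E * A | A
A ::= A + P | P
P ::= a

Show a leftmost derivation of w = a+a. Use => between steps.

E=>A=>A+P=>P+P=>a+P=>a+a

E => A   [E ::= A]
A => A+P   [A ::= A + P]
A+P => P+P   [A ::= P]
P+P => a+P   [P ::= a]
a+P => a+a   [P ::= a]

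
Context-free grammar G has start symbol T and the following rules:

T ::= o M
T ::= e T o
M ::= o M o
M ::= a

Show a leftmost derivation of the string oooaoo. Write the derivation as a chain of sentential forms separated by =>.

T => oM => ooMo => oooMoo => oooaoo

T => oM   [T ::= o M]
oM => ooMo   [M ::= o M o]
ooMo => oooMoo   [M ::= o M o]
oooMoo => oooaoo   [M ::= a]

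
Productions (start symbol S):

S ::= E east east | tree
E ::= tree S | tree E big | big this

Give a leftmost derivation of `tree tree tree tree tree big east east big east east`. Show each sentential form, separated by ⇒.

S ⇒ E east east ⇒ tree E big east east ⇒ tree tree S big east east ⇒ tree tree E east east big east east ⇒ tree tree tree E big east east big east east ⇒ tree tree tree tree S big east east big east east ⇒ tree tree tree tree tree big east east big east east

S ⇒ E east east   [S ::= E east east]
E east east ⇒ tree E big east east   [E ::= tree E big]
tree E big east east ⇒ tree tree S big east east   [E ::= tree S]
tree tree S big east east ⇒ tree tree E east east big east east   [S ::= E east east]
tree tree E east east big east east ⇒ tree tree tree E big east east big east east   [E ::= tree E big]
tree tree tree E big east east big east east ⇒ tree tree tree tree S big east east big east east   [E ::= tree S]
tree tree tree tree S big east east big east east ⇒ tree tree tree tree tree big east east big east east   [S ::= tree]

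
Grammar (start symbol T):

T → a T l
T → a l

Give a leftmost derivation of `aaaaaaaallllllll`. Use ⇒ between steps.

T ⇒ aTl ⇒ aaTll ⇒ aaaTlll ⇒ aaaaTllll ⇒ aaaaaTlllll ⇒ aaaaaaTllllll ⇒ aaaaaaaTlllllll ⇒ aaaaaaaallllllll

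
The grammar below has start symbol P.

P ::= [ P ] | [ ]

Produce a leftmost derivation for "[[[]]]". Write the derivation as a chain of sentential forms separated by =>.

P => [P]   [P ::= [ P ]]
[P] => [[P]]   [P ::= [ P ]]
[[P]] => [[[]]]   [P ::= [ ]]

P => [P] => [[P]] => [[[]]]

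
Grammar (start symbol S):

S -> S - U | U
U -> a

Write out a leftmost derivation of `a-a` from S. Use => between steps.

S=>S-U=>U-U=>a-U=>a-a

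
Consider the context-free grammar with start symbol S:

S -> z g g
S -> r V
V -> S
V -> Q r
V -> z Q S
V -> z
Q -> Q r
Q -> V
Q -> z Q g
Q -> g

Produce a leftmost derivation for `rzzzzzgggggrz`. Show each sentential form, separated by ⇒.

S ⇒ rV ⇒ rzQS ⇒ rzzQgS ⇒ rzzzQggS ⇒ rzzzzQgggS ⇒ rzzzzzQggggS ⇒ rzzzzzgggggS ⇒ rzzzzzgggggrV ⇒ rzzzzzgggggrz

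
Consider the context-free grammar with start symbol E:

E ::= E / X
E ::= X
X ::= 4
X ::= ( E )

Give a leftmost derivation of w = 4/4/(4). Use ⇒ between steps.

E ⇒ E/X ⇒ E/X/X ⇒ X/X/X ⇒ 4/X/X ⇒ 4/4/X ⇒ 4/4/(E) ⇒ 4/4/(X) ⇒ 4/4/(4)

E ⇒ E/X   [E ::= E / X]
E/X ⇒ E/X/X   [E ::= E / X]
E/X/X ⇒ X/X/X   [E ::= X]
X/X/X ⇒ 4/X/X   [X ::= 4]
4/X/X ⇒ 4/4/X   [X ::= 4]
4/4/X ⇒ 4/4/(E)   [X ::= ( E )]
4/4/(E) ⇒ 4/4/(X)   [E ::= X]
4/4/(X) ⇒ 4/4/(4)   [X ::= 4]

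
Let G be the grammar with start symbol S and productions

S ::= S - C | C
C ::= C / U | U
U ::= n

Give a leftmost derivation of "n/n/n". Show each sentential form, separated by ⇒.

S⇒C⇒C/U⇒C/U/U⇒U/U/U⇒n/U/U⇒n/n/U⇒n/n/n

S ⇒ C   [S ::= C]
C ⇒ C/U   [C ::= C / U]
C/U ⇒ C/U/U   [C ::= C / U]
C/U/U ⇒ U/U/U   [C ::= U]
U/U/U ⇒ n/U/U   [U ::= n]
n/U/U ⇒ n/n/U   [U ::= n]
n/n/U ⇒ n/n/n   [U ::= n]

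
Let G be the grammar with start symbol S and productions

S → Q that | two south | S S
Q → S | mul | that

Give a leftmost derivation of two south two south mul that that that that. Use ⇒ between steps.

S ⇒ S S   [S → S S]
S S ⇒ two south S   [S → two south]
two south S ⇒ two south Q that   [S → Q that]
two south Q that ⇒ two south S that   [Q → S]
two south S that ⇒ two south S S that   [S → S S]
two south S S that ⇒ two south two south S that   [S → two south]
two south two south S that ⇒ two south two south S S that   [S → S S]
two south two south S S that ⇒ two south two south Q that S that   [S → Q that]
two south two south Q that S that ⇒ two south two south mul that S that   [Q → mul]
two south two south mul that S that ⇒ two south two south mul that Q that that   [S → Q that]
two south two south mul that Q that that ⇒ two south two south mul that that that that   [Q → that]

S ⇒ S S ⇒ two south S ⇒ two south Q that ⇒ two south S that ⇒ two south S S that ⇒ two south two south S that ⇒ two south two south S S that ⇒ two south two south Q that S that ⇒ two south two south mul that S that ⇒ two south two south mul that Q that that ⇒ two south two south mul that that that that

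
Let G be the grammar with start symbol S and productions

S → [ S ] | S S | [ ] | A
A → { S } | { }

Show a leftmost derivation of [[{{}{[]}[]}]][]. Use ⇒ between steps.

S ⇒ SS   [S → S S]
SS ⇒ [S]S   [S → [ S ]]
[S]S ⇒ [[S]]S   [S → [ S ]]
[[S]]S ⇒ [[A]]S   [S → A]
[[A]]S ⇒ [[{S}]]S   [A → { S }]
[[{S}]]S ⇒ [[{SS}]]S   [S → S S]
[[{SS}]]S ⇒ [[{SSS}]]S   [S → S S]
[[{SSS}]]S ⇒ [[{ASS}]]S   [S → A]
[[{ASS}]]S ⇒ [[{{}SS}]]S   [A → { }]
[[{{}SS}]]S ⇒ [[{{}AS}]]S   [S → A]
[[{{}AS}]]S ⇒ [[{{}{S}S}]]S   [A → { S }]
[[{{}{S}S}]]S ⇒ [[{{}{[]}S}]]S   [S → [ ]]
[[{{}{[]}S}]]S ⇒ [[{{}{[]}[]}]]S   [S → [ ]]
[[{{}{[]}[]}]]S ⇒ [[{{}{[]}[]}]][]   [S → [ ]]

S⇒SS⇒[S]S⇒[[S]]S⇒[[A]]S⇒[[{S}]]S⇒[[{SS}]]S⇒[[{SSS}]]S⇒[[{ASS}]]S⇒[[{{}SS}]]S⇒[[{{}AS}]]S⇒[[{{}{S}S}]]S⇒[[{{}{[]}S}]]S⇒[[{{}{[]}[]}]]S⇒[[{{}{[]}[]}]][]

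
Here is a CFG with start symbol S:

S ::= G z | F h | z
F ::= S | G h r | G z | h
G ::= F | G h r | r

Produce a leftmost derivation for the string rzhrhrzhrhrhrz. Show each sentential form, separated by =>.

S => Gz   [S ::= G z]
Gz => Ghrz   [G ::= G h r]
Ghrz => Ghrhrz   [G ::= G h r]
Ghrhrz => Fhrhrz   [G ::= F]
Fhrhrz => Ghrhrhrz   [F ::= G h r]
Ghrhrhrz => Fhrhrhrz   [G ::= F]
Fhrhrhrz => Gzhrhrhrz   [F ::= G z]
Gzhrhrhrz => Fzhrhrhrz   [G ::= F]
Fzhrhrhrz => Ghrzhrhrhrz   [F ::= G h r]
Ghrzhrhrhrz => Fhrzhrhrhrz   [G ::= F]
Fhrzhrhrhrz => Ghrhrzhrhrhrz   [F ::= G h r]
Ghrhrzhrhrhrz => Fhrhrzhrhrhrz   [G ::= F]
Fhrhrzhrhrhrz => Gzhrhrzhrhrhrz   [F ::= G z]
Gzhrhrzhrhrhrz => rzhrhrzhrhrhrz   [G ::= r]

S => Gz => Ghrz => Ghrhrz => Fhrhrz => Ghrhrhrz => Fhrhrhrz => Gzhrhrhrz => Fzhrhrhrz => Ghrzhrhrhrz => Fhrzhrhrhrz => Ghrhrzhrhrhrz => Fhrhrzhrhrhrz => Gzhrhrzhrhrhrz => rzhrhrzhrhrhrz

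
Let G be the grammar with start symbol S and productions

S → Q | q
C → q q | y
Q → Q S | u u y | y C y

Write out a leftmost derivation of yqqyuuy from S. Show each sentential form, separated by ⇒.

S ⇒ Q   [S → Q]
Q ⇒ QS   [Q → Q S]
QS ⇒ yCyS   [Q → y C y]
yCyS ⇒ yqqyS   [C → q q]
yqqyS ⇒ yqqyQ   [S → Q]
yqqyQ ⇒ yqqyuuy   [Q → u u y]

S⇒Q⇒QS⇒yCyS⇒yqqyS⇒yqqyQ⇒yqqyuuy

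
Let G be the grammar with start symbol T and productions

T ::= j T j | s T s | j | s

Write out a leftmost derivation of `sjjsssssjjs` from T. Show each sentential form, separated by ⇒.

T ⇒ sTs ⇒ sjTjs ⇒ sjjTjjs ⇒ sjjsTsjjs ⇒ sjjssTssjjs ⇒ sjjsssssjjs

T ⇒ sTs   [T ::= s T s]
sTs ⇒ sjTjs   [T ::= j T j]
sjTjs ⇒ sjjTjjs   [T ::= j T j]
sjjTjjs ⇒ sjjsTsjjs   [T ::= s T s]
sjjsTsjjs ⇒ sjjssTssjjs   [T ::= s T s]
sjjssTssjjs ⇒ sjjsssssjjs   [T ::= s]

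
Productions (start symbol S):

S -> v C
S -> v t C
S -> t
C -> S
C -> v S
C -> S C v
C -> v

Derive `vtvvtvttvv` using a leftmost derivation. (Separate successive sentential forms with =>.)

S => vtC => vtvS => vtvvtC => vtvvtSCv => vtvvtvtCCv => vtvvtvtSCv => vtvvtvttCv => vtvvtvttvv

S => vtC   [S -> v t C]
vtC => vtvS   [C -> v S]
vtvS => vtvvtC   [S -> v t C]
vtvvtC => vtvvtSCv   [C -> S C v]
vtvvtSCv => vtvvtvtCCv   [S -> v t C]
vtvvtvtCCv => vtvvtvtSCv   [C -> S]
vtvvtvtSCv => vtvvtvttCv   [S -> t]
vtvvtvttCv => vtvvtvttvv   [C -> v]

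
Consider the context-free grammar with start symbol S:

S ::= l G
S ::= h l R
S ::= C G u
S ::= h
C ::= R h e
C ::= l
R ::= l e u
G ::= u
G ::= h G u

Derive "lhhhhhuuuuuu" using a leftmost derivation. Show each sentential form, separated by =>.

S => lG   [S ::= l G]
lG => lhGu   [G ::= h G u]
lhGu => lhhGuu   [G ::= h G u]
lhhGuu => lhhhGuuu   [G ::= h G u]
lhhhGuuu => lhhhhGuuuu   [G ::= h G u]
lhhhhGuuuu => lhhhhhGuuuuu   [G ::= h G u]
lhhhhhGuuuuu => lhhhhhuuuuuu   [G ::= u]

S => lG => lhGu => lhhGuu => lhhhGuuu => lhhhhGuuuu => lhhhhhGuuuuu => lhhhhhuuuuuu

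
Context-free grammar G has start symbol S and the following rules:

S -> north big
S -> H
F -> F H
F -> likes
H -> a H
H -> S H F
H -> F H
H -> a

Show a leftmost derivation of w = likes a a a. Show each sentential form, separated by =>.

S => H   [S -> H]
H => F H   [H -> F H]
F H => F H H   [F -> F H]
F H H => F H H H   [F -> F H]
F H H H => likes H H H   [F -> likes]
likes H H H => likes a H H   [H -> a]
likes a H H => likes a a H   [H -> a]
likes a a H => likes a a a   [H -> a]

S => H => F H => F H H => F H H H => likes H H H => likes a H H => likes a a H => likes a a a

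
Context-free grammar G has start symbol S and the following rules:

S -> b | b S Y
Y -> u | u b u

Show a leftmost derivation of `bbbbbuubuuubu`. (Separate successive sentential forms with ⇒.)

S ⇒ bSY ⇒ bbSYY ⇒ bbbSYYY ⇒ bbbbSYYYY ⇒ bbbbbYYYY ⇒ bbbbbuYYY ⇒ bbbbbuubuYY ⇒ bbbbbuubuuY ⇒ bbbbbuubuuubu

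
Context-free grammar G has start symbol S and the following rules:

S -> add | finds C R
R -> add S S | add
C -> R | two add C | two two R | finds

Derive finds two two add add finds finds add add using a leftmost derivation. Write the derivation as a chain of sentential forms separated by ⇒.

S ⇒ finds C R ⇒ finds two two R R ⇒ finds two two add R ⇒ finds two two add add S S ⇒ finds two two add add finds C R S ⇒ finds two two add add finds finds R S ⇒ finds two two add add finds finds add S ⇒ finds two two add add finds finds add add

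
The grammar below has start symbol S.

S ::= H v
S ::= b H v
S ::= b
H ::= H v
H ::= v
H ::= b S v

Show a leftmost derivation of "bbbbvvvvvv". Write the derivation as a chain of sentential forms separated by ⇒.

S ⇒ Hv   [S ::= H v]
Hv ⇒ bSvv   [H ::= b S v]
bSvv ⇒ bbHvvv   [S ::= b H v]
bbHvvv ⇒ bbbSvvvv   [H ::= b S v]
bbbSvvvv ⇒ bbbbHvvvvv   [S ::= b H v]
bbbbHvvvvv ⇒ bbbbvvvvvv   [H ::= v]

S⇒Hv⇒bSvv⇒bbHvvv⇒bbbSvvvv⇒bbbbHvvvvv⇒bbbbvvvvvv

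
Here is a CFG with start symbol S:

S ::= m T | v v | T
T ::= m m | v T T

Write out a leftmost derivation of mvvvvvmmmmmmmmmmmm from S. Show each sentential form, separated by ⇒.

S ⇒ mT ⇒ mvTT ⇒ mvvTTT ⇒ mvvvTTTT ⇒ mvvvvTTTTT ⇒ mvvvvvTTTTTT ⇒ mvvvvvmmTTTTT ⇒ mvvvvvmmmmTTTT ⇒ mvvvvvmmmmmmTTT ⇒ mvvvvvmmmmmmmmTT ⇒ mvvvvvmmmmmmmmmmT ⇒ mvvvvvmmmmmmmmmmmm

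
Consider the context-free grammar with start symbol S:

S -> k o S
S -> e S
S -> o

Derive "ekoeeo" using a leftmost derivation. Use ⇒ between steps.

S⇒eS⇒ekoS⇒ekoeS⇒ekoeeS⇒ekoeeo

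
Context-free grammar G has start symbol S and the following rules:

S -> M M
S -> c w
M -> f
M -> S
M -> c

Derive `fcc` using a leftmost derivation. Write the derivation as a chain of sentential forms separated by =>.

S => MM => SM => MMM => fMM => fcM => fcc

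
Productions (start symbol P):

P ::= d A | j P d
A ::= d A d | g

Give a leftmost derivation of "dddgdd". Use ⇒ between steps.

P ⇒ dA ⇒ ddAd ⇒ dddAdd ⇒ dddgdd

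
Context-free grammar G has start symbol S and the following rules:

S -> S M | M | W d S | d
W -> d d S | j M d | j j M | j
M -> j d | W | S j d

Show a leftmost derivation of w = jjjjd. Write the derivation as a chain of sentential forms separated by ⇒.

S ⇒ M ⇒ W ⇒ jjM ⇒ jjSjd ⇒ jjMjd ⇒ jjWjd ⇒ jjjjd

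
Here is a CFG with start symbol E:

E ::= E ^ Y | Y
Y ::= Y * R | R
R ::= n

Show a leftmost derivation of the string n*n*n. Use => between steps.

E => Y   [E ::= Y]
Y => Y*R   [Y ::= Y * R]
Y*R => Y*R*R   [Y ::= Y * R]
Y*R*R => R*R*R   [Y ::= R]
R*R*R => n*R*R   [R ::= n]
n*R*R => n*n*R   [R ::= n]
n*n*R => n*n*n   [R ::= n]

E=>Y=>Y*R=>Y*R*R=>R*R*R=>n*R*R=>n*n*R=>n*n*n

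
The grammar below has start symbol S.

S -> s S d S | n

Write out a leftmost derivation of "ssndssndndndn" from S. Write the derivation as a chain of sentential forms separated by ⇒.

S ⇒ sSdS ⇒ ssSdSdS ⇒ ssndSdS ⇒ ssndsSdSdS ⇒ ssndssSdSdSdS ⇒ ssndssndSdSdS ⇒ ssndssndndSdS ⇒ ssndssndndndS ⇒ ssndssndndndn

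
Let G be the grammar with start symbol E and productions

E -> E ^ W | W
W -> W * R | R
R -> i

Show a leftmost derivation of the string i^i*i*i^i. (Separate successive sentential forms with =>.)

E => E^W => E^W^W => W^W^W => R^W^W => i^W^W => i^W*R^W => i^W*R*R^W => i^R*R*R^W => i^i*R*R^W => i^i*i*R^W => i^i*i*i^W => i^i*i*i^R => i^i*i*i^i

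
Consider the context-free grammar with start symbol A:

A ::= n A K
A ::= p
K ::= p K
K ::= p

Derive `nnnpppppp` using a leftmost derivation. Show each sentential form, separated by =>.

A => nAK => nnAKK => nnnAKKK => nnnpKKK => nnnppKKK => nnnpppKKK => nnnppppKK => nnnpppppK => nnnpppppp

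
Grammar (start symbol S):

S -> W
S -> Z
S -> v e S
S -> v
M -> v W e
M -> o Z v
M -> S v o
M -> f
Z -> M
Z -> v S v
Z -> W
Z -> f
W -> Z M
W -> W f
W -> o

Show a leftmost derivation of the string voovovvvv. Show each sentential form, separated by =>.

S => Z => vSv => vZv => vMv => voZvv => voMvv => vooZvvv => voovSvvvv => voovWvvvv => voovovvvv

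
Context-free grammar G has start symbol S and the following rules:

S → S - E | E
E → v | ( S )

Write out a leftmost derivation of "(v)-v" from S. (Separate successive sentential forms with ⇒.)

S⇒S-E⇒E-E⇒(S)-E⇒(E)-E⇒(v)-E⇒(v)-v

S ⇒ S-E   [S → S - E]
S-E ⇒ E-E   [S → E]
E-E ⇒ (S)-E   [E → ( S )]
(S)-E ⇒ (E)-E   [S → E]
(E)-E ⇒ (v)-E   [E → v]
(v)-E ⇒ (v)-v   [E → v]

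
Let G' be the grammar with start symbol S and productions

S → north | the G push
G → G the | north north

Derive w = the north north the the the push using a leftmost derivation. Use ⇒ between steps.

S ⇒ the G push   [S → the G push]
the G push ⇒ the G the push   [G → G the]
the G the push ⇒ the G the the push   [G → G the]
the G the the push ⇒ the G the the the push   [G → G the]
the G the the the push ⇒ the north north the the the push   [G → north north]

S ⇒ the G push ⇒ the G the push ⇒ the G the the push ⇒ the G the the the push ⇒ the north north the the the push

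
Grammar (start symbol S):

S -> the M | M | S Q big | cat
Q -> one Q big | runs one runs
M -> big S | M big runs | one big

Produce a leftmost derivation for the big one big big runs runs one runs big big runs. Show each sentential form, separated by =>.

S => the M => the M big runs => the big S big runs => the big S Q big big runs => the big M Q big big runs => the big M big runs Q big big runs => the big one big big runs Q big big runs => the big one big big runs runs one runs big big runs

S => the M   [S -> the M]
the M => the M big runs   [M -> M big runs]
the M big runs => the big S big runs   [M -> big S]
the big S big runs => the big S Q big big runs   [S -> S Q big]
the big S Q big big runs => the big M Q big big runs   [S -> M]
the big M Q big big runs => the big M big runs Q big big runs   [M -> M big runs]
the big M big runs Q big big runs => the big one big big runs Q big big runs   [M -> one big]
the big one big big runs Q big big runs => the big one big big runs runs one runs big big runs   [Q -> runs one runs]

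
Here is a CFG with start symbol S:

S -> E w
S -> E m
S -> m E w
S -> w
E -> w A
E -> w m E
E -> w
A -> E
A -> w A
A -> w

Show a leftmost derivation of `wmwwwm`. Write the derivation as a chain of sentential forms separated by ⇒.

S ⇒ Em ⇒ wmEm ⇒ wmwAm ⇒ wmwEm ⇒ wmwwAm ⇒ wmwwwm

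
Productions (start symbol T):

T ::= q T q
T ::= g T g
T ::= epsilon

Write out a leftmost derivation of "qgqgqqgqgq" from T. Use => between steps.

T => qTq   [T ::= q T q]
qTq => qgTgq   [T ::= g T g]
qgTgq => qgqTqgq   [T ::= q T q]
qgqTqgq => qgqgTgqgq   [T ::= g T g]
qgqgTgqgq => qgqgqTqgqgq   [T ::= q T q]
qgqgqTqgqgq => qgqgqqgqgq   [T ::= epsilon]

T => qTq => qgTgq => qgqTqgq => qgqgTgqgq => qgqgqTqgqgq => qgqgqqgqgq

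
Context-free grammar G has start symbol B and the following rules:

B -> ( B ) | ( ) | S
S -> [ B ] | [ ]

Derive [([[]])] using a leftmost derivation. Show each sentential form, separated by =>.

B=>S=>[B]=>[(B)]=>[(S)]=>[([B])]=>[([S])]=>[([[]])]

B => S   [B -> S]
S => [B]   [S -> [ B ]]
[B] => [(B)]   [B -> ( B )]
[(B)] => [(S)]   [B -> S]
[(S)] => [([B])]   [S -> [ B ]]
[([B])] => [([S])]   [B -> S]
[([S])] => [([[]])]   [S -> [ ]]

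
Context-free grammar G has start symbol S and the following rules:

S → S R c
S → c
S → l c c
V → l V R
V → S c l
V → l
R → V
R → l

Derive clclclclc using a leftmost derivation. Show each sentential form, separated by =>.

S => SRc   [S → S R c]
SRc => SRcRc   [S → S R c]
SRcRc => SRcRcRc   [S → S R c]
SRcRcRc => SRcRcRcRc   [S → S R c]
SRcRcRcRc => cRcRcRcRc   [S → c]
cRcRcRcRc => clcRcRcRc   [R → l]
clcRcRcRc => clclcRcRc   [R → l]
clclcRcRc => clclcVcRc   [R → V]
clclcVcRc => clclclcRc   [V → l]
clclclcRc => clclclclc   [R → l]

S=>SRc=>SRcRc=>SRcRcRc=>SRcRcRcRc=>cRcRcRcRc=>clcRcRcRc=>clclcRcRc=>clclcVcRc=>clclclcRc=>clclclclc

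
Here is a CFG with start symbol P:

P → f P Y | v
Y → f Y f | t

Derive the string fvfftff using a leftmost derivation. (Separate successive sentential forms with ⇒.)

P ⇒ fPY ⇒ fvY ⇒ fvfYf ⇒ fvffYff ⇒ fvfftff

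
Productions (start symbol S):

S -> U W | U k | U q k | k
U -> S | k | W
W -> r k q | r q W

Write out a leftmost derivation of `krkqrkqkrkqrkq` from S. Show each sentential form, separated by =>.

S => UW => SW => UWW => SWW => UkWW => SkWW => UWkWW => SWkWW => UWWkWW => kWWkWW => krkqWkWW => krkqrkqkWW => krkqrkqkrkqW => krkqrkqkrkqrkq

S => UW   [S -> U W]
UW => SW   [U -> S]
SW => UWW   [S -> U W]
UWW => SWW   [U -> S]
SWW => UkWW   [S -> U k]
UkWW => SkWW   [U -> S]
SkWW => UWkWW   [S -> U W]
UWkWW => SWkWW   [U -> S]
SWkWW => UWWkWW   [S -> U W]
UWWkWW => kWWkWW   [U -> k]
kWWkWW => krkqWkWW   [W -> r k q]
krkqWkWW => krkqrkqkWW   [W -> r k q]
krkqrkqkWW => krkqrkqkrkqW   [W -> r k q]
krkqrkqkrkqW => krkqrkqkrkqrkq   [W -> r k q]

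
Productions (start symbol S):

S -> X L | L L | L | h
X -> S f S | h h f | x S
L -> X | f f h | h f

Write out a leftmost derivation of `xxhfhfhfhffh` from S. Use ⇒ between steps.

S ⇒ XL ⇒ xSL ⇒ xXLL ⇒ xxSLL ⇒ xxLLLL ⇒ xxhfLLL ⇒ xxhfhfLL ⇒ xxhfhfXL ⇒ xxhfhfSfSL ⇒ xxhfhfhfSL ⇒ xxhfhfhfhL ⇒ xxhfhfhfhffh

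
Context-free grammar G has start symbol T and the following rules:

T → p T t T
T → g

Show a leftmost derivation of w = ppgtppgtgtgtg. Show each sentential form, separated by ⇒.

T⇒pTtT⇒ppTtTtT⇒ppgtTtT⇒ppgtpTtTtT⇒ppgtppTtTtTtT⇒ppgtppgtTtTtT⇒ppgtppgtgtTtT⇒ppgtppgtgtgtT⇒ppgtppgtgtgtg

T ⇒ pTtT   [T → p T t T]
pTtT ⇒ ppTtTtT   [T → p T t T]
ppTtTtT ⇒ ppgtTtT   [T → g]
ppgtTtT ⇒ ppgtpTtTtT   [T → p T t T]
ppgtpTtTtT ⇒ ppgtppTtTtTtT   [T → p T t T]
ppgtppTtTtTtT ⇒ ppgtppgtTtTtT   [T → g]
ppgtppgtTtTtT ⇒ ppgtppgtgtTtT   [T → g]
ppgtppgtgtTtT ⇒ ppgtppgtgtgtT   [T → g]
ppgtppgtgtgtT ⇒ ppgtppgtgtgtg   [T → g]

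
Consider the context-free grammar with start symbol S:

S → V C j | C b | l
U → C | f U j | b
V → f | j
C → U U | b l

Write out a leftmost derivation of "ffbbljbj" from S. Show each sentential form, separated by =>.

S => VCj   [S → V C j]
VCj => fCj   [V → f]
fCj => fUUj   [C → U U]
fUUj => ffUjUj   [U → f U j]
ffUjUj => ffCjUj   [U → C]
ffCjUj => ffUUjUj   [C → U U]
ffUUjUj => ffbUjUj   [U → b]
ffbUjUj => ffbCjUj   [U → C]
ffbCjUj => ffbbljUj   [C → b l]
ffbbljUj => ffbbljbj   [U → b]

S => VCj => fCj => fUUj => ffUjUj => ffCjUj => ffUUjUj => ffbUjUj => ffbCjUj => ffbbljUj => ffbbljbj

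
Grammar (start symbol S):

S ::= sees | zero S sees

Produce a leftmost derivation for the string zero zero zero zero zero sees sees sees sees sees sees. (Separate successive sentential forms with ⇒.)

S ⇒ zero S sees ⇒ zero zero S sees sees ⇒ zero zero zero S sees sees sees ⇒ zero zero zero zero S sees sees sees sees ⇒ zero zero zero zero zero S sees sees sees sees sees ⇒ zero zero zero zero zero sees sees sees sees sees sees

S ⇒ zero S sees   [S ::= zero S sees]
zero S sees ⇒ zero zero S sees sees   [S ::= zero S sees]
zero zero S sees sees ⇒ zero zero zero S sees sees sees   [S ::= zero S sees]
zero zero zero S sees sees sees ⇒ zero zero zero zero S sees sees sees sees   [S ::= zero S sees]
zero zero zero zero S sees sees sees sees ⇒ zero zero zero zero zero S sees sees sees sees sees   [S ::= zero S sees]
zero zero zero zero zero S sees sees sees sees sees ⇒ zero zero zero zero zero sees sees sees sees sees sees   [S ::= sees]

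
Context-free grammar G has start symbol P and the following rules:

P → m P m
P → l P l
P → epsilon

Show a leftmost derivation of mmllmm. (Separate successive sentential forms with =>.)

P => mPm   [P → m P m]
mPm => mmPmm   [P → m P m]
mmPmm => mmlPlmm   [P → l P l]
mmlPlmm => mmllmm   [P → epsilon]

P=>mPm=>mmPmm=>mmlPlmm=>mmllmm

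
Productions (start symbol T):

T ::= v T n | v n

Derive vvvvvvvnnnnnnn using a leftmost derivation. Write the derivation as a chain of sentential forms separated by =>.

T=>vTn=>vvTnn=>vvvTnnn=>vvvvTnnnn=>vvvvvTnnnnn=>vvvvvvTnnnnnn=>vvvvvvvnnnnnnn

T => vTn   [T ::= v T n]
vTn => vvTnn   [T ::= v T n]
vvTnn => vvvTnnn   [T ::= v T n]
vvvTnnn => vvvvTnnnn   [T ::= v T n]
vvvvTnnnn => vvvvvTnnnnn   [T ::= v T n]
vvvvvTnnnnn => vvvvvvTnnnnnn   [T ::= v T n]
vvvvvvTnnnnnn => vvvvvvvnnnnnnn   [T ::= v n]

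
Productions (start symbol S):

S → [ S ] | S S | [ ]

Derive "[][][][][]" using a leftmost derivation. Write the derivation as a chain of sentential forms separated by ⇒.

S ⇒ SS   [S → S S]
SS ⇒ SSS   [S → S S]
SSS ⇒ []SS   [S → [ ]]
[]SS ⇒ []SSS   [S → S S]
[]SSS ⇒ []SSSS   [S → S S]
[]SSSS ⇒ [][]SSS   [S → [ ]]
[][]SSS ⇒ [][][]SS   [S → [ ]]
[][][]SS ⇒ [][][][]S   [S → [ ]]
[][][][]S ⇒ [][][][][]   [S → [ ]]

S ⇒ SS ⇒ SSS ⇒ []SS ⇒ []SSS ⇒ []SSSS ⇒ [][]SSS ⇒ [][][]SS ⇒ [][][][]S ⇒ [][][][][]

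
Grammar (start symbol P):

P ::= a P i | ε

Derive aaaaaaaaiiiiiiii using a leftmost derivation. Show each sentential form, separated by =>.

P => aPi => aaPii => aaaPiii => aaaaPiiii => aaaaaPiiiii => aaaaaaPiiiiii => aaaaaaaPiiiiiii => aaaaaaaaPiiiiiiii => aaaaaaaaiiiiiiii

P => aPi   [P ::= a P i]
aPi => aaPii   [P ::= a P i]
aaPii => aaaPiii   [P ::= a P i]
aaaPiii => aaaaPiiii   [P ::= a P i]
aaaaPiiii => aaaaaPiiiii   [P ::= a P i]
aaaaaPiiiii => aaaaaaPiiiiii   [P ::= a P i]
aaaaaaPiiiiii => aaaaaaaPiiiiiii   [P ::= a P i]
aaaaaaaPiiiiiii => aaaaaaaaPiiiiiiii   [P ::= a P i]
aaaaaaaaPiiiiiiii => aaaaaaaaiiiiiiii   [P ::= ε]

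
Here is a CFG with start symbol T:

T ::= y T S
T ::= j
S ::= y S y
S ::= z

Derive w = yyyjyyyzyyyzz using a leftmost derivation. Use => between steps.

T => yTS   [T ::= y T S]
yTS => yyTSS   [T ::= y T S]
yyTSS => yyyTSSS   [T ::= y T S]
yyyTSSS => yyyjSSS   [T ::= j]
yyyjSSS => yyyjySySS   [S ::= y S y]
yyyjySySS => yyyjyySyySS   [S ::= y S y]
yyyjyySyySS => yyyjyyySyyySS   [S ::= y S y]
yyyjyyySyyySS => yyyjyyyzyyySS   [S ::= z]
yyyjyyyzyyySS => yyyjyyyzyyyzS   [S ::= z]
yyyjyyyzyyyzS => yyyjyyyzyyyzz   [S ::= z]

T => yTS => yyTSS => yyyTSSS => yyyjSSS => yyyjySySS => yyyjyySyySS => yyyjyyySyyySS => yyyjyyyzyyySS => yyyjyyyzyyyzS => yyyjyyyzyyyzz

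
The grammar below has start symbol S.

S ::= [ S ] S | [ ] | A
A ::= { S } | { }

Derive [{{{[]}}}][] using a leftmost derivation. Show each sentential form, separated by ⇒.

S⇒[S]S⇒[A]S⇒[{S}]S⇒[{A}]S⇒[{{S}}]S⇒[{{A}}]S⇒[{{{S}}}]S⇒[{{{[]}}}]S⇒[{{{[]}}}][]

S ⇒ [S]S   [S ::= [ S ] S]
[S]S ⇒ [A]S   [S ::= A]
[A]S ⇒ [{S}]S   [A ::= { S }]
[{S}]S ⇒ [{A}]S   [S ::= A]
[{A}]S ⇒ [{{S}}]S   [A ::= { S }]
[{{S}}]S ⇒ [{{A}}]S   [S ::= A]
[{{A}}]S ⇒ [{{{S}}}]S   [A ::= { S }]
[{{{S}}}]S ⇒ [{{{[]}}}]S   [S ::= [ ]]
[{{{[]}}}]S ⇒ [{{{[]}}}][]   [S ::= [ ]]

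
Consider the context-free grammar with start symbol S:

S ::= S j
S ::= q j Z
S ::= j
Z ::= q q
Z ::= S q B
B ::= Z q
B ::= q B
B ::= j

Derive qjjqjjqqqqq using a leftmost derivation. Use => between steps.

S => qjZ   [S ::= q j Z]
qjZ => qjSqB   [Z ::= S q B]
qjSqB => qjjqB   [S ::= j]
qjjqB => qjjqZq   [B ::= Z q]
qjjqZq => qjjqSqBq   [Z ::= S q B]
qjjqSqBq => qjjqSjqBq   [S ::= S j]
qjjqSjqBq => qjjqjjqBq   [S ::= j]
qjjqjjqBq => qjjqjjqZqq   [B ::= Z q]
qjjqjjqZqq => qjjqjjqqqqq   [Z ::= q q]

S => qjZ => qjSqB => qjjqB => qjjqZq => qjjqSqBq => qjjqSjqBq => qjjqjjqBq => qjjqjjqZqq => qjjqjjqqqqq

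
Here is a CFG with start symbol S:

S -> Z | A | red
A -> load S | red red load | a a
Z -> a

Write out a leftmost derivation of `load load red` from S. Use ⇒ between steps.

S ⇒ A   [S -> A]
A ⇒ load S   [A -> load S]
load S ⇒ load A   [S -> A]
load A ⇒ load load S   [A -> load S]
load load S ⇒ load load red   [S -> red]

S ⇒ A ⇒ load S ⇒ load A ⇒ load load S ⇒ load load red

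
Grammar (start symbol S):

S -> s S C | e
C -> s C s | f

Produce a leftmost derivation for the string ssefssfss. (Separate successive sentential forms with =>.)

S => sSC   [S -> s S C]
sSC => ssSCC   [S -> s S C]
ssSCC => sseCC   [S -> e]
sseCC => ssefC   [C -> f]
ssefC => ssefsCs   [C -> s C s]
ssefsCs => ssefssCss   [C -> s C s]
ssefssCss => ssefssfss   [C -> f]

S=>sSC=>ssSCC=>sseCC=>ssefC=>ssefsCs=>ssefssCss=>ssefssfss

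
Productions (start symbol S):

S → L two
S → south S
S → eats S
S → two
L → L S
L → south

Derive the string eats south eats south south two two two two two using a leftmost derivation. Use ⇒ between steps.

S ⇒ eats S ⇒ eats L two ⇒ eats L S two ⇒ eats L S S two ⇒ eats south S S two ⇒ eats south eats S S two ⇒ eats south eats south S S two ⇒ eats south eats south L two S two ⇒ eats south eats south L S two S two ⇒ eats south eats south L S S two S two ⇒ eats south eats south south S S two S two ⇒ eats south eats south south two S two S two ⇒ eats south eats south south two two two S two ⇒ eats south eats south south two two two two two

S ⇒ eats S   [S → eats S]
eats S ⇒ eats L two   [S → L two]
eats L two ⇒ eats L S two   [L → L S]
eats L S two ⇒ eats L S S two   [L → L S]
eats L S S two ⇒ eats south S S two   [L → south]
eats south S S two ⇒ eats south eats S S two   [S → eats S]
eats south eats S S two ⇒ eats south eats south S S two   [S → south S]
eats south eats south S S two ⇒ eats south eats south L two S two   [S → L two]
eats south eats south L two S two ⇒ eats south eats south L S two S two   [L → L S]
eats south eats south L S two S two ⇒ eats south eats south L S S two S two   [L → L S]
eats south eats south L S S two S two ⇒ eats south eats south south S S two S two   [L → south]
eats south eats south south S S two S two ⇒ eats south eats south south two S two S two   [S → two]
eats south eats south south two S two S two ⇒ eats south eats south south two two two S two   [S → two]
eats south eats south south two two two S two ⇒ eats south eats south south two two two two two   [S → two]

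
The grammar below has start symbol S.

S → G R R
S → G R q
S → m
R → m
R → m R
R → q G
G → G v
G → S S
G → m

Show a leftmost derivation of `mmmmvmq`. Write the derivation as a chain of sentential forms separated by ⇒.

S ⇒ GRq ⇒ GvRq ⇒ SSvRq ⇒ GRRSvRq ⇒ mRRSvRq ⇒ mmRSvRq ⇒ mmmSvRq ⇒ mmmmvRq ⇒ mmmmvmq

S ⇒ GRq   [S → G R q]
GRq ⇒ GvRq   [G → G v]
GvRq ⇒ SSvRq   [G → S S]
SSvRq ⇒ GRRSvRq   [S → G R R]
GRRSvRq ⇒ mRRSvRq   [G → m]
mRRSvRq ⇒ mmRSvRq   [R → m]
mmRSvRq ⇒ mmmSvRq   [R → m]
mmmSvRq ⇒ mmmmvRq   [S → m]
mmmmvRq ⇒ mmmmvmq   [R → m]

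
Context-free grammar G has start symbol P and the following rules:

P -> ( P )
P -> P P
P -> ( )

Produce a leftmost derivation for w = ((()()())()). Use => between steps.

P => (P) => (PP) => ((P)P) => ((PP)P) => ((PPP)P) => ((()PP)P) => ((()()P)P) => ((()()())P) => ((()()())())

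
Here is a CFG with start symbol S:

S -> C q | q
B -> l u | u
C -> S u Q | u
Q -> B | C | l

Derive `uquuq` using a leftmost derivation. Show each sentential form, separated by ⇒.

S ⇒ Cq ⇒ SuQq ⇒ CquQq ⇒ uquQq ⇒ uquBq ⇒ uquuq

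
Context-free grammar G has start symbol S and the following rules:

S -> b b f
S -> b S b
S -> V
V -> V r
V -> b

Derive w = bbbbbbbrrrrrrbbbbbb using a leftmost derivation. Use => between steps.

S=>bSb=>bbSbb=>bbbSbbb=>bbbbSbbbb=>bbbbbSbbbbb=>bbbbbbSbbbbbb=>bbbbbbVbbbbbb=>bbbbbbVrbbbbbb=>bbbbbbVrrbbbbbb=>bbbbbbVrrrbbbbbb=>bbbbbbVrrrrbbbbbb=>bbbbbbVrrrrrbbbbbb=>bbbbbbVrrrrrrbbbbbb=>bbbbbbbrrrrrrbbbbbb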